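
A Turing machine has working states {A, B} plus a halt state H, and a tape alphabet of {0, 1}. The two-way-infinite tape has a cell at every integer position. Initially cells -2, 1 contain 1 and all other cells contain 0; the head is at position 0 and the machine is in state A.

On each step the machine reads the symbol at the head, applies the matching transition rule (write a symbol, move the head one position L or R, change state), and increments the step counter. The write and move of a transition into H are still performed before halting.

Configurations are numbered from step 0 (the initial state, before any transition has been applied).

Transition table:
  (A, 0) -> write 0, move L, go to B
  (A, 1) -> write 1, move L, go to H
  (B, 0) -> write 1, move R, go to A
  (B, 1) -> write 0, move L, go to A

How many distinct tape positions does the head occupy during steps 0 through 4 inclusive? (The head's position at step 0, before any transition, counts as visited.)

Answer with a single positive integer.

Answer: 3

Derivation:
Step 1: in state A at pos 0, read 0 -> (A,0)->write 0,move L,goto B. Now: state=B, head=-1, tape[-3..2]=010010 (head:   ^)
Step 2: in state B at pos -1, read 0 -> (B,0)->write 1,move R,goto A. Now: state=A, head=0, tape[-3..2]=011010 (head:    ^)
Step 3: in state A at pos 0, read 0 -> (A,0)->write 0,move L,goto B. Now: state=B, head=-1, tape[-3..2]=011010 (head:   ^)
Step 4: in state B at pos -1, read 1 -> (B,1)->write 0,move L,goto A. Now: state=A, head=-2, tape[-3..2]=010010 (head:  ^)
Head positions at steps 0..4: starting at 0, distinct positions visited = {-2, -1, 0} -> 3 position(s)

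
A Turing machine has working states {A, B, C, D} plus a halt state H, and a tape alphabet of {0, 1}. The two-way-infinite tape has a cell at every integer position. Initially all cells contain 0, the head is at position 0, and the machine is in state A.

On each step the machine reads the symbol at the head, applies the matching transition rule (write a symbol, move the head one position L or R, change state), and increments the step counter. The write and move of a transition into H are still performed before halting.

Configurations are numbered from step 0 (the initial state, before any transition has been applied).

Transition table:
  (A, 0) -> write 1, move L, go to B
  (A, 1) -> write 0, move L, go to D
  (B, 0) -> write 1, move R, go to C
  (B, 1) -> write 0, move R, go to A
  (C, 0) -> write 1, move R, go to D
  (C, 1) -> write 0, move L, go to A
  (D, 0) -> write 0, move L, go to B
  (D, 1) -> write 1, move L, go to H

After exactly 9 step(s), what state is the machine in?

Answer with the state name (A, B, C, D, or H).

Answer: A

Derivation:
Step 1: in state A at pos 0, read 0 -> (A,0)->write 1,move L,goto B. Now: state=B, head=-1, tape[-2..1]=0010 (head:  ^)
Step 2: in state B at pos -1, read 0 -> (B,0)->write 1,move R,goto C. Now: state=C, head=0, tape[-2..1]=0110 (head:   ^)
Step 3: in state C at pos 0, read 1 -> (C,1)->write 0,move L,goto A. Now: state=A, head=-1, tape[-2..1]=0100 (head:  ^)
Step 4: in state A at pos -1, read 1 -> (A,1)->write 0,move L,goto D. Now: state=D, head=-2, tape[-3..1]=00000 (head:  ^)
Step 5: in state D at pos -2, read 0 -> (D,0)->write 0,move L,goto B. Now: state=B, head=-3, tape[-4..1]=000000 (head:  ^)
Step 6: in state B at pos -3, read 0 -> (B,0)->write 1,move R,goto C. Now: state=C, head=-2, tape[-4..1]=010000 (head:   ^)
Step 7: in state C at pos -2, read 0 -> (C,0)->write 1,move R,goto D. Now: state=D, head=-1, tape[-4..1]=011000 (head:    ^)
Step 8: in state D at pos -1, read 0 -> (D,0)->write 0,move L,goto B. Now: state=B, head=-2, tape[-4..1]=011000 (head:   ^)
Step 9: in state B at pos -2, read 1 -> (B,1)->write 0,move R,goto A. Now: state=A, head=-1, tape[-4..1]=010000 (head:    ^)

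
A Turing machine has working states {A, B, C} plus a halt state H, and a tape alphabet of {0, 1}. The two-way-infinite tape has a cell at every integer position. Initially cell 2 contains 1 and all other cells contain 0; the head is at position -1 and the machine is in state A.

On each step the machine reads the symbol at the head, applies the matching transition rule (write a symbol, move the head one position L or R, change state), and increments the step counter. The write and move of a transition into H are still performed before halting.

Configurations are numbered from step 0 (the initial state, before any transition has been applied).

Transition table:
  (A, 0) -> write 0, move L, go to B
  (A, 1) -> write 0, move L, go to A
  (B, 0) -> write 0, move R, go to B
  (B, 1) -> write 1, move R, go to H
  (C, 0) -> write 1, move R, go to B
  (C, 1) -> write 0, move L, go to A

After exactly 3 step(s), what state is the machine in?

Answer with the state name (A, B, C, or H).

Step 1: in state A at pos -1, read 0 -> (A,0)->write 0,move L,goto B. Now: state=B, head=-2, tape[-3..3]=0000010 (head:  ^)
Step 2: in state B at pos -2, read 0 -> (B,0)->write 0,move R,goto B. Now: state=B, head=-1, tape[-3..3]=0000010 (head:   ^)
Step 3: in state B at pos -1, read 0 -> (B,0)->write 0,move R,goto B. Now: state=B, head=0, tape[-3..3]=0000010 (head:    ^)

Answer: B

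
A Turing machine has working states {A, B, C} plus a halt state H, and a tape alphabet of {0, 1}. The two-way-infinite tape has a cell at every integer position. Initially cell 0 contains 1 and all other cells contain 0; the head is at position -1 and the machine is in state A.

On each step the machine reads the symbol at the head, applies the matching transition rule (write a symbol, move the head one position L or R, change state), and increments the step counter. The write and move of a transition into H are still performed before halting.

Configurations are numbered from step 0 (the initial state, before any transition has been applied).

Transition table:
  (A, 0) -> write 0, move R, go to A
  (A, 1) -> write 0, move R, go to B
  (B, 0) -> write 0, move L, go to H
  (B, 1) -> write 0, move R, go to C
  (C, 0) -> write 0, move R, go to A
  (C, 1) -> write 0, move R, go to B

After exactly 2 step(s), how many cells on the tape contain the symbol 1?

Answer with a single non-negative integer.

Step 1: in state A at pos -1, read 0 -> (A,0)->write 0,move R,goto A. Now: state=A, head=0, tape[-2..1]=0010 (head:   ^)
Step 2: in state A at pos 0, read 1 -> (A,1)->write 0,move R,goto B. Now: state=B, head=1, tape[-2..2]=00000 (head:    ^)
No cell contains 1 after step 2 -> 0 cell(s)

Answer: 0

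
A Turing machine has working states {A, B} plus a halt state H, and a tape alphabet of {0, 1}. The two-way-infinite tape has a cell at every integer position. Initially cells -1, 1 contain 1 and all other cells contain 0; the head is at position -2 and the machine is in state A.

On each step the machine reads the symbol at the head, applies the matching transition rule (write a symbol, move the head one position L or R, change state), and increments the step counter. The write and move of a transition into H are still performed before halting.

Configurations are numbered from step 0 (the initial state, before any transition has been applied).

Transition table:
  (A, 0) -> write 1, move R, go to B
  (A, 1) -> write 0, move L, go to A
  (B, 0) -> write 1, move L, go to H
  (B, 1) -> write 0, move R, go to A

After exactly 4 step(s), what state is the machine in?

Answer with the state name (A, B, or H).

Step 1: in state A at pos -2, read 0 -> (A,0)->write 1,move R,goto B. Now: state=B, head=-1, tape[-3..2]=011010 (head:   ^)
Step 2: in state B at pos -1, read 1 -> (B,1)->write 0,move R,goto A. Now: state=A, head=0, tape[-3..2]=010010 (head:    ^)
Step 3: in state A at pos 0, read 0 -> (A,0)->write 1,move R,goto B. Now: state=B, head=1, tape[-3..2]=010110 (head:     ^)
Step 4: in state B at pos 1, read 1 -> (B,1)->write 0,move R,goto A. Now: state=A, head=2, tape[-3..3]=0101000 (head:      ^)

Answer: A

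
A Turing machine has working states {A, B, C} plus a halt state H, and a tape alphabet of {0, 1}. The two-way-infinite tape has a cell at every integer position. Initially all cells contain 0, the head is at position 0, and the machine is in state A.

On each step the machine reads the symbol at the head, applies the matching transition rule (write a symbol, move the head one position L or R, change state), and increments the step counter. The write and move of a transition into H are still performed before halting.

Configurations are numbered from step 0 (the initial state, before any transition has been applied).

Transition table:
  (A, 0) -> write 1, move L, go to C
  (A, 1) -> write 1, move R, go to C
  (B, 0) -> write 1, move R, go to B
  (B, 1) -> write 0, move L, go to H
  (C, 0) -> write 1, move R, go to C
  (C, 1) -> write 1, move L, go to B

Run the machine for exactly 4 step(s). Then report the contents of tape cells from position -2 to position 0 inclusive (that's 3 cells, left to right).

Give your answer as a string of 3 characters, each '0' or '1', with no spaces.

Step 1: in state A at pos 0, read 0 -> (A,0)->write 1,move L,goto C. Now: state=C, head=-1, tape[-2..1]=0010 (head:  ^)
Step 2: in state C at pos -1, read 0 -> (C,0)->write 1,move R,goto C. Now: state=C, head=0, tape[-2..1]=0110 (head:   ^)
Step 3: in state C at pos 0, read 1 -> (C,1)->write 1,move L,goto B. Now: state=B, head=-1, tape[-2..1]=0110 (head:  ^)
Step 4: in state B at pos -1, read 1 -> (B,1)->write 0,move L,goto H. Now: state=H, head=-2, tape[-3..1]=00010 (head:  ^)

Answer: 001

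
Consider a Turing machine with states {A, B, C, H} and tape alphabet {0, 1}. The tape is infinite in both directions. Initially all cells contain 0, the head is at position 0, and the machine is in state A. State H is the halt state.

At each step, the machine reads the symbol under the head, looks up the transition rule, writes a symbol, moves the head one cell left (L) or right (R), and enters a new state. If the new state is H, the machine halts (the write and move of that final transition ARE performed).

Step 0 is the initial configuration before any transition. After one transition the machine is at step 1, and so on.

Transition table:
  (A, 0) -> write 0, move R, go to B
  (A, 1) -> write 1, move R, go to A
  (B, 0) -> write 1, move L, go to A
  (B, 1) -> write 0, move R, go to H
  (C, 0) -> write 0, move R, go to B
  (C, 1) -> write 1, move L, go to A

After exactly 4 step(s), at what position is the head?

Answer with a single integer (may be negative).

Answer: 2

Derivation:
Step 1: in state A at pos 0, read 0 -> (A,0)->write 0,move R,goto B. Now: state=B, head=1, tape[-1..2]=0000 (head:   ^)
Step 2: in state B at pos 1, read 0 -> (B,0)->write 1,move L,goto A. Now: state=A, head=0, tape[-1..2]=0010 (head:  ^)
Step 3: in state A at pos 0, read 0 -> (A,0)->write 0,move R,goto B. Now: state=B, head=1, tape[-1..2]=0010 (head:   ^)
Step 4: in state B at pos 1, read 1 -> (B,1)->write 0,move R,goto H. Now: state=H, head=2, tape[-1..3]=00000 (head:    ^)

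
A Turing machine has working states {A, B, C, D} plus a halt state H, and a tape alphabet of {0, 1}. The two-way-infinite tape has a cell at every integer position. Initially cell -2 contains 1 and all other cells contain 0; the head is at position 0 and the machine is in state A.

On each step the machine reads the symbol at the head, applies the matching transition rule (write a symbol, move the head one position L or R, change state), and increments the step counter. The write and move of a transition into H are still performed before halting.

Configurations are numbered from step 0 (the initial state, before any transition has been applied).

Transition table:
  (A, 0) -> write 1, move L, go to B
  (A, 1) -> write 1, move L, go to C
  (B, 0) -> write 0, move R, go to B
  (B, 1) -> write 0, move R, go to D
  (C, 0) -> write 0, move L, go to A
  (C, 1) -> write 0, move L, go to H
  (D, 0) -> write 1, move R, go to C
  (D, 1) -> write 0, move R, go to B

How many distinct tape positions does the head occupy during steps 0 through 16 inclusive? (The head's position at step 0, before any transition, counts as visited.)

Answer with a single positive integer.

Step 1: in state A at pos 0, read 0 -> (A,0)->write 1,move L,goto B. Now: state=B, head=-1, tape[-3..1]=01010 (head:   ^)
Step 2: in state B at pos -1, read 0 -> (B,0)->write 0,move R,goto B. Now: state=B, head=0, tape[-3..1]=01010 (head:    ^)
Step 3: in state B at pos 0, read 1 -> (B,1)->write 0,move R,goto D. Now: state=D, head=1, tape[-3..2]=010000 (head:     ^)
Step 4: in state D at pos 1, read 0 -> (D,0)->write 1,move R,goto C. Now: state=C, head=2, tape[-3..3]=0100100 (head:      ^)
Step 5: in state C at pos 2, read 0 -> (C,0)->write 0,move L,goto A. Now: state=A, head=1, tape[-3..3]=0100100 (head:     ^)
Step 6: in state A at pos 1, read 1 -> (A,1)->write 1,move L,goto C. Now: state=C, head=0, tape[-3..3]=0100100 (head:    ^)
Step 7: in state C at pos 0, read 0 -> (C,0)->write 0,move L,goto A. Now: state=A, head=-1, tape[-3..3]=0100100 (head:   ^)
Step 8: in state A at pos -1, read 0 -> (A,0)->write 1,move L,goto B. Now: state=B, head=-2, tape[-3..3]=0110100 (head:  ^)
Step 9: in state B at pos -2, read 1 -> (B,1)->write 0,move R,goto D. Now: state=D, head=-1, tape[-3..3]=0010100 (head:   ^)
Step 10: in state D at pos -1, read 1 -> (D,1)->write 0,move R,goto B. Now: state=B, head=0, tape[-3..3]=0000100 (head:    ^)
Step 11: in state B at pos 0, read 0 -> (B,0)->write 0,move R,goto B. Now: state=B, head=1, tape[-3..3]=0000100 (head:     ^)
Step 12: in state B at pos 1, read 1 -> (B,1)->write 0,move R,goto D. Now: state=D, head=2, tape[-3..3]=0000000 (head:      ^)
Step 13: in state D at pos 2, read 0 -> (D,0)->write 1,move R,goto C. Now: state=C, head=3, tape[-3..4]=00000100 (head:       ^)
Step 14: in state C at pos 3, read 0 -> (C,0)->write 0,move L,goto A. Now: state=A, head=2, tape[-3..4]=00000100 (head:      ^)
Step 15: in state A at pos 2, read 1 -> (A,1)->write 1,move L,goto C. Now: state=C, head=1, tape[-3..4]=00000100 (head:     ^)
Step 16: in state C at pos 1, read 0 -> (C,0)->write 0,move L,goto A. Now: state=A, head=0, tape[-3..4]=00000100 (head:    ^)
Head positions at steps 0..16: starting at 0, distinct positions visited = {-2, -1, 0, 1, 2, 3} -> 6 position(s)

Answer: 6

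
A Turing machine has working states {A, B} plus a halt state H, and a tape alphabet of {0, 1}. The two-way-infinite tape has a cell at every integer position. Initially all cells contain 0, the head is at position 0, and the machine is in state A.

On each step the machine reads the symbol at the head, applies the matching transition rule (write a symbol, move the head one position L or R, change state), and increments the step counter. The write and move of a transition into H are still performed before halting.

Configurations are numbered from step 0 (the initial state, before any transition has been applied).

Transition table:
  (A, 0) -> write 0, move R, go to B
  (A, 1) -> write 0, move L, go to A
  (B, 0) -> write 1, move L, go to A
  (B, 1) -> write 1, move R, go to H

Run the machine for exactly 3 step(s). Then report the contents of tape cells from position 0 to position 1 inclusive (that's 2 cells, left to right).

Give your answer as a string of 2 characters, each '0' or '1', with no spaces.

Answer: 01

Derivation:
Step 1: in state A at pos 0, read 0 -> (A,0)->write 0,move R,goto B. Now: state=B, head=1, tape[-1..2]=0000 (head:   ^)
Step 2: in state B at pos 1, read 0 -> (B,0)->write 1,move L,goto A. Now: state=A, head=0, tape[-1..2]=0010 (head:  ^)
Step 3: in state A at pos 0, read 0 -> (A,0)->write 0,move R,goto B. Now: state=B, head=1, tape[-1..2]=0010 (head:   ^)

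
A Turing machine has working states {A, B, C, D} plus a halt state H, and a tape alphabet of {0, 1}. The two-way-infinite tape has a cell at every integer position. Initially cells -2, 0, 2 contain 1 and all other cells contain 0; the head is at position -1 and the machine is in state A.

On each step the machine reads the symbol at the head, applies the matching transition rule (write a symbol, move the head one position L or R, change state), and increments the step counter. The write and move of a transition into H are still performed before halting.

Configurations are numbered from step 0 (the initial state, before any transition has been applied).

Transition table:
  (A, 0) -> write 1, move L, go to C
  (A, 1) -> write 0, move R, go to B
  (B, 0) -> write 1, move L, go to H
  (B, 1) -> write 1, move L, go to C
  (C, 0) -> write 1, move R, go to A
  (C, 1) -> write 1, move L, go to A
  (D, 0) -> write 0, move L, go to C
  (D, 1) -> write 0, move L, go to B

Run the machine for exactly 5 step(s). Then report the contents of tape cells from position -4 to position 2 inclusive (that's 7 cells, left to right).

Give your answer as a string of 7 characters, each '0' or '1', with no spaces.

Step 1: in state A at pos -1, read 0 -> (A,0)->write 1,move L,goto C. Now: state=C, head=-2, tape[-3..3]=0111010 (head:  ^)
Step 2: in state C at pos -2, read 1 -> (C,1)->write 1,move L,goto A. Now: state=A, head=-3, tape[-4..3]=00111010 (head:  ^)
Step 3: in state A at pos -3, read 0 -> (A,0)->write 1,move L,goto C. Now: state=C, head=-4, tape[-5..3]=001111010 (head:  ^)
Step 4: in state C at pos -4, read 0 -> (C,0)->write 1,move R,goto A. Now: state=A, head=-3, tape[-5..3]=011111010 (head:   ^)
Step 5: in state A at pos -3, read 1 -> (A,1)->write 0,move R,goto B. Now: state=B, head=-2, tape[-5..3]=010111010 (head:    ^)

Answer: 1011101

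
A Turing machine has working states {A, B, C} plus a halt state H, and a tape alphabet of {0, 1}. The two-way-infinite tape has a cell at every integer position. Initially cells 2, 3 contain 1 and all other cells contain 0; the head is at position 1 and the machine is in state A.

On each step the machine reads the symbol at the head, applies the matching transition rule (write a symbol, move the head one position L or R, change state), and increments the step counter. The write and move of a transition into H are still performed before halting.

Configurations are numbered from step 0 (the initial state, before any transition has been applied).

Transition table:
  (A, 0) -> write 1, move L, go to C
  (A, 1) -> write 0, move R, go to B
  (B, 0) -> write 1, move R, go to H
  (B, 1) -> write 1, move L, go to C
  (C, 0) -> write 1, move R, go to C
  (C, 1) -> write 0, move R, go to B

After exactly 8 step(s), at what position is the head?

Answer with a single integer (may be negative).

Answer: 3

Derivation:
Step 1: in state A at pos 1, read 0 -> (A,0)->write 1,move L,goto C. Now: state=C, head=0, tape[-1..4]=001110 (head:  ^)
Step 2: in state C at pos 0, read 0 -> (C,0)->write 1,move R,goto C. Now: state=C, head=1, tape[-1..4]=011110 (head:   ^)
Step 3: in state C at pos 1, read 1 -> (C,1)->write 0,move R,goto B. Now: state=B, head=2, tape[-1..4]=010110 (head:    ^)
Step 4: in state B at pos 2, read 1 -> (B,1)->write 1,move L,goto C. Now: state=C, head=1, tape[-1..4]=010110 (head:   ^)
Step 5: in state C at pos 1, read 0 -> (C,0)->write 1,move R,goto C. Now: state=C, head=2, tape[-1..4]=011110 (head:    ^)
Step 6: in state C at pos 2, read 1 -> (C,1)->write 0,move R,goto B. Now: state=B, head=3, tape[-1..4]=011010 (head:     ^)
Step 7: in state B at pos 3, read 1 -> (B,1)->write 1,move L,goto C. Now: state=C, head=2, tape[-1..4]=011010 (head:    ^)
Step 8: in state C at pos 2, read 0 -> (C,0)->write 1,move R,goto C. Now: state=C, head=3, tape[-1..4]=011110 (head:     ^)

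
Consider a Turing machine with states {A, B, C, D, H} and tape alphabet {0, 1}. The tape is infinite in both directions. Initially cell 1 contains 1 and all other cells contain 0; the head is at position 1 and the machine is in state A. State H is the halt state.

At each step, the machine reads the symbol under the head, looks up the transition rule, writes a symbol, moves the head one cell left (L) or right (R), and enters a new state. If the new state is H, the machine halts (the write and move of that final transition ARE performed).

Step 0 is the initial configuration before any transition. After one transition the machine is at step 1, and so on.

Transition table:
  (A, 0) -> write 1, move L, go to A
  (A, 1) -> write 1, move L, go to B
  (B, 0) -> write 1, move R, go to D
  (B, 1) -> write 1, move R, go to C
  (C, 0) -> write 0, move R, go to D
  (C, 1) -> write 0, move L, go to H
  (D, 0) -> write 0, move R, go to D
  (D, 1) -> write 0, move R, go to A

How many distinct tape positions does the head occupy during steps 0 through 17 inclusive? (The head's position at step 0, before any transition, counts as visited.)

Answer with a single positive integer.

Answer: 5

Derivation:
Step 1: in state A at pos 1, read 1 -> (A,1)->write 1,move L,goto B. Now: state=B, head=0, tape[-1..2]=0010 (head:  ^)
Step 2: in state B at pos 0, read 0 -> (B,0)->write 1,move R,goto D. Now: state=D, head=1, tape[-1..2]=0110 (head:   ^)
Step 3: in state D at pos 1, read 1 -> (D,1)->write 0,move R,goto A. Now: state=A, head=2, tape[-1..3]=01000 (head:    ^)
Step 4: in state A at pos 2, read 0 -> (A,0)->write 1,move L,goto A. Now: state=A, head=1, tape[-1..3]=01010 (head:   ^)
Step 5: in state A at pos 1, read 0 -> (A,0)->write 1,move L,goto A. Now: state=A, head=0, tape[-1..3]=01110 (head:  ^)
Step 6: in state A at pos 0, read 1 -> (A,1)->write 1,move L,goto B. Now: state=B, head=-1, tape[-2..3]=001110 (head:  ^)
Step 7: in state B at pos -1, read 0 -> (B,0)->write 1,move R,goto D. Now: state=D, head=0, tape[-2..3]=011110 (head:   ^)
Step 8: in state D at pos 0, read 1 -> (D,1)->write 0,move R,goto A. Now: state=A, head=1, tape[-2..3]=010110 (head:    ^)
Step 9: in state A at pos 1, read 1 -> (A,1)->write 1,move L,goto B. Now: state=B, head=0, tape[-2..3]=010110 (head:   ^)
Step 10: in state B at pos 0, read 0 -> (B,0)->write 1,move R,goto D. Now: state=D, head=1, tape[-2..3]=011110 (head:    ^)
Step 11: in state D at pos 1, read 1 -> (D,1)->write 0,move R,goto A. Now: state=A, head=2, tape[-2..3]=011010 (head:     ^)
Step 12: in state A at pos 2, read 1 -> (A,1)->write 1,move L,goto B. Now: state=B, head=1, tape[-2..3]=011010 (head:    ^)
Step 13: in state B at pos 1, read 0 -> (B,0)->write 1,move R,goto D. Now: state=D, head=2, tape[-2..3]=011110 (head:     ^)
Step 14: in state D at pos 2, read 1 -> (D,1)->write 0,move R,goto A. Now: state=A, head=3, tape[-2..4]=0111000 (head:      ^)
Step 15: in state A at pos 3, read 0 -> (A,0)->write 1,move L,goto A. Now: state=A, head=2, tape[-2..4]=0111010 (head:     ^)
Step 16: in state A at pos 2, read 0 -> (A,0)->write 1,move L,goto A. Now: state=A, head=1, tape[-2..4]=0111110 (head:    ^)
Step 17: in state A at pos 1, read 1 -> (A,1)->write 1,move L,goto B. Now: state=B, head=0, tape[-2..4]=0111110 (head:   ^)
Head positions at steps 0..17: starting at 1, distinct positions visited = {-1, 0, 1, 2, 3} -> 5 position(s)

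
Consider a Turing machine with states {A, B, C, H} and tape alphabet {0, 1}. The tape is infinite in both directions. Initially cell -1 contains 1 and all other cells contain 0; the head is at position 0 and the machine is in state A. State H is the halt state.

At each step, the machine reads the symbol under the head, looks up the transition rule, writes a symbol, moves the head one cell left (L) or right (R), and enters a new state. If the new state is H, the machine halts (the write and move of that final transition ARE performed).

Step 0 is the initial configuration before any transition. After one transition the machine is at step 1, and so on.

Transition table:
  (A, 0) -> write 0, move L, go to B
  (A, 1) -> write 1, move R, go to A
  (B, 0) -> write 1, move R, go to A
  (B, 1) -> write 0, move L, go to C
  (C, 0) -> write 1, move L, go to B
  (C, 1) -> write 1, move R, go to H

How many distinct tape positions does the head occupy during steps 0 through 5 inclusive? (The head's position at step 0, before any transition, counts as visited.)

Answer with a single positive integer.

Answer: 4

Derivation:
Step 1: in state A at pos 0, read 0 -> (A,0)->write 0,move L,goto B. Now: state=B, head=-1, tape[-2..1]=0100 (head:  ^)
Step 2: in state B at pos -1, read 1 -> (B,1)->write 0,move L,goto C. Now: state=C, head=-2, tape[-3..1]=00000 (head:  ^)
Step 3: in state C at pos -2, read 0 -> (C,0)->write 1,move L,goto B. Now: state=B, head=-3, tape[-4..1]=001000 (head:  ^)
Step 4: in state B at pos -3, read 0 -> (B,0)->write 1,move R,goto A. Now: state=A, head=-2, tape[-4..1]=011000 (head:   ^)
Step 5: in state A at pos -2, read 1 -> (A,1)->write 1,move R,goto A. Now: state=A, head=-1, tape[-4..1]=011000 (head:    ^)
Head positions at steps 0..5: starting at 0, distinct positions visited = {-3, -2, -1, 0} -> 4 position(s)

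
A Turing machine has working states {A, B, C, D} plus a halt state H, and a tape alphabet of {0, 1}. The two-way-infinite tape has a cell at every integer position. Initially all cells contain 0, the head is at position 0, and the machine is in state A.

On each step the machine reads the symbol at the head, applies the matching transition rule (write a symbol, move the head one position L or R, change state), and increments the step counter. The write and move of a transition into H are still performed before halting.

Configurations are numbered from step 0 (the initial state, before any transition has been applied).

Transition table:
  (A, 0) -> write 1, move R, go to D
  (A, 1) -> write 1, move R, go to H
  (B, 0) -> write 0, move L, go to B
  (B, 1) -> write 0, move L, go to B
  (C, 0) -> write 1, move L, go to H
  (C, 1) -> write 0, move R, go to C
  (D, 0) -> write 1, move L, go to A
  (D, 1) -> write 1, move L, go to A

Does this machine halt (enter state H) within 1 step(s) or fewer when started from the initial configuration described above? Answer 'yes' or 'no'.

Step 1: in state A at pos 0, read 0 -> (A,0)->write 1,move R,goto D. Now: state=D, head=1, tape[-1..2]=0100 (head:   ^)
After 1 step(s): state = D (not H) -> not halted within 1 -> no

Answer: no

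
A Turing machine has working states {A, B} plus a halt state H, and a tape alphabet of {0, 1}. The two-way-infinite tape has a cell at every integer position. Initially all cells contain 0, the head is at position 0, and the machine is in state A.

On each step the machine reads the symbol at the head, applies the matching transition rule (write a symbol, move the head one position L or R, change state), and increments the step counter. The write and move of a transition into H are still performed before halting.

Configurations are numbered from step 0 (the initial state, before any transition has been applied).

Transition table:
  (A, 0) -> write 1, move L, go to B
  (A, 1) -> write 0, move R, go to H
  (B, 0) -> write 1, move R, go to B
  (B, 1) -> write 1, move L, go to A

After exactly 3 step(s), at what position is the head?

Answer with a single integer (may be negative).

Answer: -1

Derivation:
Step 1: in state A at pos 0, read 0 -> (A,0)->write 1,move L,goto B. Now: state=B, head=-1, tape[-2..1]=0010 (head:  ^)
Step 2: in state B at pos -1, read 0 -> (B,0)->write 1,move R,goto B. Now: state=B, head=0, tape[-2..1]=0110 (head:   ^)
Step 3: in state B at pos 0, read 1 -> (B,1)->write 1,move L,goto A. Now: state=A, head=-1, tape[-2..1]=0110 (head:  ^)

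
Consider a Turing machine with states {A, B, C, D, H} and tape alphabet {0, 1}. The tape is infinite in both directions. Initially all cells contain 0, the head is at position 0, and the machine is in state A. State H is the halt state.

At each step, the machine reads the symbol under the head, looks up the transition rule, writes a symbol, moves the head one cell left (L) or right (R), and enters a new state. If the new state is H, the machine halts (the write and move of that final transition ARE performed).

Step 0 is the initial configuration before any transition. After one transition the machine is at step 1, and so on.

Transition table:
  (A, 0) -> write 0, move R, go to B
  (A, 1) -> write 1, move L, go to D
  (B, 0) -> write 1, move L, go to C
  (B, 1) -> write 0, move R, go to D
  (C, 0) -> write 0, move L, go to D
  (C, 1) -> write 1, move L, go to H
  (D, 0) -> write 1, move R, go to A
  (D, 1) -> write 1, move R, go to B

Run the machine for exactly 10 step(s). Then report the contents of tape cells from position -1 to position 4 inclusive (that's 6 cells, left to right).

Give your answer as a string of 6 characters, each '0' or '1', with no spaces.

Step 1: in state A at pos 0, read 0 -> (A,0)->write 0,move R,goto B. Now: state=B, head=1, tape[-1..2]=0000 (head:   ^)
Step 2: in state B at pos 1, read 0 -> (B,0)->write 1,move L,goto C. Now: state=C, head=0, tape[-1..2]=0010 (head:  ^)
Step 3: in state C at pos 0, read 0 -> (C,0)->write 0,move L,goto D. Now: state=D, head=-1, tape[-2..2]=00010 (head:  ^)
Step 4: in state D at pos -1, read 0 -> (D,0)->write 1,move R,goto A. Now: state=A, head=0, tape[-2..2]=01010 (head:   ^)
Step 5: in state A at pos 0, read 0 -> (A,0)->write 0,move R,goto B. Now: state=B, head=1, tape[-2..2]=01010 (head:    ^)
Step 6: in state B at pos 1, read 1 -> (B,1)->write 0,move R,goto D. Now: state=D, head=2, tape[-2..3]=010000 (head:     ^)
Step 7: in state D at pos 2, read 0 -> (D,0)->write 1,move R,goto A. Now: state=A, head=3, tape[-2..4]=0100100 (head:      ^)
Step 8: in state A at pos 3, read 0 -> (A,0)->write 0,move R,goto B. Now: state=B, head=4, tape[-2..5]=01001000 (head:       ^)
Step 9: in state B at pos 4, read 0 -> (B,0)->write 1,move L,goto C. Now: state=C, head=3, tape[-2..5]=01001010 (head:      ^)
Step 10: in state C at pos 3, read 0 -> (C,0)->write 0,move L,goto D. Now: state=D, head=2, tape[-2..5]=01001010 (head:     ^)

Answer: 100101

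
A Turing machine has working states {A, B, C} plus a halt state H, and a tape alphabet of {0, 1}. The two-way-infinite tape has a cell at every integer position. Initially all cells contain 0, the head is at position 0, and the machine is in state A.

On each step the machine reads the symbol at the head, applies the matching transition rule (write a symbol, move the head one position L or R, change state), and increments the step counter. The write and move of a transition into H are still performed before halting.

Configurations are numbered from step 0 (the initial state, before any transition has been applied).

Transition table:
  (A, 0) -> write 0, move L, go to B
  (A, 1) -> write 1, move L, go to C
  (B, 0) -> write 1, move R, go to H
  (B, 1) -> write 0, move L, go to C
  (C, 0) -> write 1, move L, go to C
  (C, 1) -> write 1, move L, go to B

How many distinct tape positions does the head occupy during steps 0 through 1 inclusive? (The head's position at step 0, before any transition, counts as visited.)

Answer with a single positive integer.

Answer: 2

Derivation:
Step 1: in state A at pos 0, read 0 -> (A,0)->write 0,move L,goto B. Now: state=B, head=-1, tape[-2..1]=0000 (head:  ^)
Head positions at steps 0..1: starting at 0, distinct positions visited = {-1, 0} -> 2 position(s)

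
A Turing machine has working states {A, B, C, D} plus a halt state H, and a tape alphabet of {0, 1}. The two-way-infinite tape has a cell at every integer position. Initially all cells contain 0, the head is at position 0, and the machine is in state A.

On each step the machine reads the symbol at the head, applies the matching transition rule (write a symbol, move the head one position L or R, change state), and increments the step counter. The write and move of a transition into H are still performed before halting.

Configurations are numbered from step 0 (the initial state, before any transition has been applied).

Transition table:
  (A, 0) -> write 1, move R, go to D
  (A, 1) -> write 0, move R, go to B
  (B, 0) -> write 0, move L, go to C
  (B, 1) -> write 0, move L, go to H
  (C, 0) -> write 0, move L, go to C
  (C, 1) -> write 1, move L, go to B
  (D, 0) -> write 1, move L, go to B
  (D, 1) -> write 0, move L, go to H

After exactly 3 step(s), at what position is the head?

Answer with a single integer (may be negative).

Answer: -1

Derivation:
Step 1: in state A at pos 0, read 0 -> (A,0)->write 1,move R,goto D. Now: state=D, head=1, tape[-1..2]=0100 (head:   ^)
Step 2: in state D at pos 1, read 0 -> (D,0)->write 1,move L,goto B. Now: state=B, head=0, tape[-1..2]=0110 (head:  ^)
Step 3: in state B at pos 0, read 1 -> (B,1)->write 0,move L,goto H. Now: state=H, head=-1, tape[-2..2]=00010 (head:  ^)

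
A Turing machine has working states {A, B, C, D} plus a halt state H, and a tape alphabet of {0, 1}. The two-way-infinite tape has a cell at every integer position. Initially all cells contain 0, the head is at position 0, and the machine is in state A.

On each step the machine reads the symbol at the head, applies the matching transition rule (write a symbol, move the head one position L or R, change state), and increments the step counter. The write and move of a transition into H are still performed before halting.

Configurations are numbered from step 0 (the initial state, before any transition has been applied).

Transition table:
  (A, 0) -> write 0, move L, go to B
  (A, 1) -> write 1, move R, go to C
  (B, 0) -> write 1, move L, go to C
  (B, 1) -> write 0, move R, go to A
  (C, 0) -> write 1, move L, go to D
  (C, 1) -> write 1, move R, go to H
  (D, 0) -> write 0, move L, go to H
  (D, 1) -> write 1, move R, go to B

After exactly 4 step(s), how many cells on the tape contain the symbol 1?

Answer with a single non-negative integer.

Answer: 2

Derivation:
Step 1: in state A at pos 0, read 0 -> (A,0)->write 0,move L,goto B. Now: state=B, head=-1, tape[-2..1]=0000 (head:  ^)
Step 2: in state B at pos -1, read 0 -> (B,0)->write 1,move L,goto C. Now: state=C, head=-2, tape[-3..1]=00100 (head:  ^)
Step 3: in state C at pos -2, read 0 -> (C,0)->write 1,move L,goto D. Now: state=D, head=-3, tape[-4..1]=001100 (head:  ^)
Step 4: in state D at pos -3, read 0 -> (D,0)->write 0,move L,goto H. Now: state=H, head=-4, tape[-5..1]=0001100 (head:  ^)
Cells containing 1 after step 4: {-2, -1} -> 2 cell(s)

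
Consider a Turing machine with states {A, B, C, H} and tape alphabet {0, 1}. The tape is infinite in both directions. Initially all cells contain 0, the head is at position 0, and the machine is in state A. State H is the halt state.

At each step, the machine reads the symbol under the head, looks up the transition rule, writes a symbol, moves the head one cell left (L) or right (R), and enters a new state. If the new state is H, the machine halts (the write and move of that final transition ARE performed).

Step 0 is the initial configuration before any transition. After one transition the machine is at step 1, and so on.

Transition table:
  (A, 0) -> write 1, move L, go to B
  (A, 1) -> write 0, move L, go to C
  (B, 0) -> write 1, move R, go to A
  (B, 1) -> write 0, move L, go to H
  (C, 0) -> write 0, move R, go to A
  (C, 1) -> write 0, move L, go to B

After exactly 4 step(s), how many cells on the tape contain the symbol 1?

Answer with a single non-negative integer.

Step 1: in state A at pos 0, read 0 -> (A,0)->write 1,move L,goto B. Now: state=B, head=-1, tape[-2..1]=0010 (head:  ^)
Step 2: in state B at pos -1, read 0 -> (B,0)->write 1,move R,goto A. Now: state=A, head=0, tape[-2..1]=0110 (head:   ^)
Step 3: in state A at pos 0, read 1 -> (A,1)->write 0,move L,goto C. Now: state=C, head=-1, tape[-2..1]=0100 (head:  ^)
Step 4: in state C at pos -1, read 1 -> (C,1)->write 0,move L,goto B. Now: state=B, head=-2, tape[-3..1]=00000 (head:  ^)
No cell contains 1 after step 4 -> 0 cell(s)

Answer: 0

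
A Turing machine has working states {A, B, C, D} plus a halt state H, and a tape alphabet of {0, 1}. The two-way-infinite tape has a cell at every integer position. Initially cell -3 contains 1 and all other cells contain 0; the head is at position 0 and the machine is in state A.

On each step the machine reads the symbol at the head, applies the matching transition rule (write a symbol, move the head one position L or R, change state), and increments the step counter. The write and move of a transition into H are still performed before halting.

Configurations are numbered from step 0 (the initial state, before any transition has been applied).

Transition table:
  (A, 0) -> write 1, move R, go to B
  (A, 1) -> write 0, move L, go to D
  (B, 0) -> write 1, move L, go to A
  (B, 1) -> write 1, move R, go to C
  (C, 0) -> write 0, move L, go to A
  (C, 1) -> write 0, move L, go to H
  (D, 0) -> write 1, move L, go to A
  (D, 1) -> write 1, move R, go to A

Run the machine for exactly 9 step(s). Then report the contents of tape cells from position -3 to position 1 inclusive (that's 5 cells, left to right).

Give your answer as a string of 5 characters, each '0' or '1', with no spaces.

Answer: 11001

Derivation:
Step 1: in state A at pos 0, read 0 -> (A,0)->write 1,move R,goto B. Now: state=B, head=1, tape[-4..2]=0100100 (head:      ^)
Step 2: in state B at pos 1, read 0 -> (B,0)->write 1,move L,goto A. Now: state=A, head=0, tape[-4..2]=0100110 (head:     ^)
Step 3: in state A at pos 0, read 1 -> (A,1)->write 0,move L,goto D. Now: state=D, head=-1, tape[-4..2]=0100010 (head:    ^)
Step 4: in state D at pos -1, read 0 -> (D,0)->write 1,move L,goto A. Now: state=A, head=-2, tape[-4..2]=0101010 (head:   ^)
Step 5: in state A at pos -2, read 0 -> (A,0)->write 1,move R,goto B. Now: state=B, head=-1, tape[-4..2]=0111010 (head:    ^)
Step 6: in state B at pos -1, read 1 -> (B,1)->write 1,move R,goto C. Now: state=C, head=0, tape[-4..2]=0111010 (head:     ^)
Step 7: in state C at pos 0, read 0 -> (C,0)->write 0,move L,goto A. Now: state=A, head=-1, tape[-4..2]=0111010 (head:    ^)
Step 8: in state A at pos -1, read 1 -> (A,1)->write 0,move L,goto D. Now: state=D, head=-2, tape[-4..2]=0110010 (head:   ^)
Step 9: in state D at pos -2, read 1 -> (D,1)->write 1,move R,goto A. Now: state=A, head=-1, tape[-4..2]=0110010 (head:    ^)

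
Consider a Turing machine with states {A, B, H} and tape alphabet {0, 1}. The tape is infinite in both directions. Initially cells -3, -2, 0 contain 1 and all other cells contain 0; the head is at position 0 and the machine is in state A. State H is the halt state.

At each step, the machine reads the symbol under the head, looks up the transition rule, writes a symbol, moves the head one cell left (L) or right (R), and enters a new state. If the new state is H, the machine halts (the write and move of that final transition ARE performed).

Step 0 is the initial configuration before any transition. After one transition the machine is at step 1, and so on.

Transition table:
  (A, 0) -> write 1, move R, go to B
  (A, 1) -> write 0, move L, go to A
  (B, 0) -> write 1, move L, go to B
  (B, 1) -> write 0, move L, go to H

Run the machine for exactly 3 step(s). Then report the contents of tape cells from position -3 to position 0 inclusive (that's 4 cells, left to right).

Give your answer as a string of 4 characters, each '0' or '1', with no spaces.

Step 1: in state A at pos 0, read 1 -> (A,1)->write 0,move L,goto A. Now: state=A, head=-1, tape[-4..1]=011000 (head:    ^)
Step 2: in state A at pos -1, read 0 -> (A,0)->write 1,move R,goto B. Now: state=B, head=0, tape[-4..1]=011100 (head:     ^)
Step 3: in state B at pos 0, read 0 -> (B,0)->write 1,move L,goto B. Now: state=B, head=-1, tape[-4..1]=011110 (head:    ^)

Answer: 1111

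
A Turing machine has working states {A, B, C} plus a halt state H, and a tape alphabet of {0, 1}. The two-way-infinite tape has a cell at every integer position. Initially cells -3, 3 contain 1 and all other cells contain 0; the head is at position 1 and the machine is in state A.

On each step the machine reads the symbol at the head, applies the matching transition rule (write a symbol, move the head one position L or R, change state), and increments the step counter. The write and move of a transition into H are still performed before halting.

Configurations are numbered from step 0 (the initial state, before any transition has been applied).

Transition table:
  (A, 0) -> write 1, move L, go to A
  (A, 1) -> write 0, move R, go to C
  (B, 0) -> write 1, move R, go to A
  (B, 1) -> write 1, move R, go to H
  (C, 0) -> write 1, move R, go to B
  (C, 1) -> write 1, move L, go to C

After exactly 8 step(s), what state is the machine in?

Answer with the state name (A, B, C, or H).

Step 1: in state A at pos 1, read 0 -> (A,0)->write 1,move L,goto A. Now: state=A, head=0, tape[-4..4]=010001010 (head:     ^)
Step 2: in state A at pos 0, read 0 -> (A,0)->write 1,move L,goto A. Now: state=A, head=-1, tape[-4..4]=010011010 (head:    ^)
Step 3: in state A at pos -1, read 0 -> (A,0)->write 1,move L,goto A. Now: state=A, head=-2, tape[-4..4]=010111010 (head:   ^)
Step 4: in state A at pos -2, read 0 -> (A,0)->write 1,move L,goto A. Now: state=A, head=-3, tape[-4..4]=011111010 (head:  ^)
Step 5: in state A at pos -3, read 1 -> (A,1)->write 0,move R,goto C. Now: state=C, head=-2, tape[-4..4]=001111010 (head:   ^)
Step 6: in state C at pos -2, read 1 -> (C,1)->write 1,move L,goto C. Now: state=C, head=-3, tape[-4..4]=001111010 (head:  ^)
Step 7: in state C at pos -3, read 0 -> (C,0)->write 1,move R,goto B. Now: state=B, head=-2, tape[-4..4]=011111010 (head:   ^)
Step 8: in state B at pos -2, read 1 -> (B,1)->write 1,move R,goto H. Now: state=H, head=-1, tape[-4..4]=011111010 (head:    ^)

Answer: H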